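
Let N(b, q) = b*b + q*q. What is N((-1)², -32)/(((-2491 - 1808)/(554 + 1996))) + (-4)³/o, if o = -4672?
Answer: -63599817/104609 ≈ -607.98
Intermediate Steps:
N(b, q) = b² + q²
N((-1)², -32)/(((-2491 - 1808)/(554 + 1996))) + (-4)³/o = (((-1)²)² + (-32)²)/(((-2491 - 1808)/(554 + 1996))) + (-4)³/(-4672) = (1² + 1024)/((-4299/2550)) - 64*(-1/4672) = (1 + 1024)/((-4299*1/2550)) + 1/73 = 1025/(-1433/850) + 1/73 = 1025*(-850/1433) + 1/73 = -871250/1433 + 1/73 = -63599817/104609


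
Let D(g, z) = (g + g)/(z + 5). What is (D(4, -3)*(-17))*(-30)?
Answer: 2040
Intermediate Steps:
D(g, z) = 2*g/(5 + z) (D(g, z) = (2*g)/(5 + z) = 2*g/(5 + z))
(D(4, -3)*(-17))*(-30) = ((2*4/(5 - 3))*(-17))*(-30) = ((2*4/2)*(-17))*(-30) = ((2*4*(½))*(-17))*(-30) = (4*(-17))*(-30) = -68*(-30) = 2040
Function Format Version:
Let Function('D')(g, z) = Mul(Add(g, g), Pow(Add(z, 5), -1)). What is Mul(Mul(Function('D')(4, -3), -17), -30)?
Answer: 2040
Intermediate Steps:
Function('D')(g, z) = Mul(2, g, Pow(Add(5, z), -1)) (Function('D')(g, z) = Mul(Mul(2, g), Pow(Add(5, z), -1)) = Mul(2, g, Pow(Add(5, z), -1)))
Mul(Mul(Function('D')(4, -3), -17), -30) = Mul(Mul(Mul(2, 4, Pow(Add(5, -3), -1)), -17), -30) = Mul(Mul(Mul(2, 4, Pow(2, -1)), -17), -30) = Mul(Mul(Mul(2, 4, Rational(1, 2)), -17), -30) = Mul(Mul(4, -17), -30) = Mul(-68, -30) = 2040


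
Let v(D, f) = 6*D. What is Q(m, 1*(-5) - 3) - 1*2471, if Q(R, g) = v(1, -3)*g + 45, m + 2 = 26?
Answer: -2474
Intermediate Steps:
m = 24 (m = -2 + 26 = 24)
Q(R, g) = 45 + 6*g (Q(R, g) = (6*1)*g + 45 = 6*g + 45 = 45 + 6*g)
Q(m, 1*(-5) - 3) - 1*2471 = (45 + 6*(1*(-5) - 3)) - 1*2471 = (45 + 6*(-5 - 3)) - 2471 = (45 + 6*(-8)) - 2471 = (45 - 48) - 2471 = -3 - 2471 = -2474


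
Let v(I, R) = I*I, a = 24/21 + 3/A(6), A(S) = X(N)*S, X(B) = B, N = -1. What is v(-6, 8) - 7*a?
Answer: 63/2 ≈ 31.500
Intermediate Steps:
A(S) = -S
a = 9/14 (a = 24/21 + 3/((-1*6)) = 24*(1/21) + 3/(-6) = 8/7 + 3*(-⅙) = 8/7 - ½ = 9/14 ≈ 0.64286)
v(I, R) = I²
v(-6, 8) - 7*a = (-6)² - 7*9/14 = 36 - 9/2 = 63/2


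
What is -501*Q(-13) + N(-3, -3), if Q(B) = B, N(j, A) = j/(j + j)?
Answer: 13027/2 ≈ 6513.5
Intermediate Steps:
N(j, A) = ½ (N(j, A) = j/((2*j)) = (1/(2*j))*j = ½)
-501*Q(-13) + N(-3, -3) = -501*(-13) + ½ = 6513 + ½ = 13027/2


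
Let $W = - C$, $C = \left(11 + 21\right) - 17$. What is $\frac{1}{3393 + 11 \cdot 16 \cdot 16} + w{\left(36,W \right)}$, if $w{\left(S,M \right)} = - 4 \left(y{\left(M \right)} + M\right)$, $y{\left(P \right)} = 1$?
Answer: $\frac{347705}{6209} \approx 56.0$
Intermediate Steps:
$C = 15$ ($C = 32 - 17 = 15$)
$W = -15$ ($W = \left(-1\right) 15 = -15$)
$w{\left(S,M \right)} = -4 - 4 M$ ($w{\left(S,M \right)} = - 4 \left(1 + M\right) = -4 - 4 M$)
$\frac{1}{3393 + 11 \cdot 16 \cdot 16} + w{\left(36,W \right)} = \frac{1}{3393 + 11 \cdot 16 \cdot 16} - -56 = \frac{1}{3393 + 176 \cdot 16} + \left(-4 + 60\right) = \frac{1}{3393 + 2816} + 56 = \frac{1}{6209} + 56 = \frac{347705}{6209}$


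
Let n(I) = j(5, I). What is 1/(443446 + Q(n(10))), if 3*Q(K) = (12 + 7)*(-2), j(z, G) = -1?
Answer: 3/1330300 ≈ 2.2551e-6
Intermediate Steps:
n(I) = -1
Q(K) = -38/3 (Q(K) = ((12 + 7)*(-2))/3 = (19*(-2))/3 = (⅓)*(-38) = -38/3)
1/(443446 + Q(n(10))) = 1/(443446 - 38/3) = 1/(1330300/3) = 3/1330300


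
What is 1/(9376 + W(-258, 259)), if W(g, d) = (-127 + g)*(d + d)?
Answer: -1/190054 ≈ -5.2617e-6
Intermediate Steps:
W(g, d) = 2*d*(-127 + g) (W(g, d) = (-127 + g)*(2*d) = 2*d*(-127 + g))
1/(9376 + W(-258, 259)) = 1/(9376 + 2*259*(-127 - 258)) = 1/(9376 + 2*259*(-385)) = 1/(9376 - 199430) = 1/(-190054) = -1/190054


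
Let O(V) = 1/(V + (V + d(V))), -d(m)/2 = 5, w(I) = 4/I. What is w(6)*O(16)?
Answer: 1/33 ≈ 0.030303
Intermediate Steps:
d(m) = -10 (d(m) = -2*5 = -10)
O(V) = 1/(-10 + 2*V) (O(V) = 1/(V + (V - 10)) = 1/(V + (-10 + V)) = 1/(-10 + 2*V))
w(6)*O(16) = (4/6)*(1/(2*(-5 + 16))) = (4*(⅙))*((½)/11) = 2*((½)*(1/11))/3 = (⅔)*(1/22) = 1/33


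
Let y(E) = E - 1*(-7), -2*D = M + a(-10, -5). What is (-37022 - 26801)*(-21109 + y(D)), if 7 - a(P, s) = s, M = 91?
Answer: 2700159661/2 ≈ 1.3501e+9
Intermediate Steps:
a(P, s) = 7 - s
D = -103/2 (D = -(91 + (7 - 1*(-5)))/2 = -(91 + (7 + 5))/2 = -(91 + 12)/2 = -½*103 = -103/2 ≈ -51.500)
y(E) = 7 + E (y(E) = E + 7 = 7 + E)
(-37022 - 26801)*(-21109 + y(D)) = (-37022 - 26801)*(-21109 + (7 - 103/2)) = -63823*(-21109 - 89/2) = -63823*(-42307/2) = 2700159661/2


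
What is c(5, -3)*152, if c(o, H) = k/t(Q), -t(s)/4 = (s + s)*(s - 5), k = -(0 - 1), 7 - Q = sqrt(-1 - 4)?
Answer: -19*I/(9*I + 9*sqrt(5)) ≈ -0.35185 - 0.78677*I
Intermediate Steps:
Q = 7 - I*sqrt(5) (Q = 7 - sqrt(-1 - 4) = 7 - sqrt(-5) = 7 - I*sqrt(5) ≈ 7.0 - 2.2361*I)
k = 1 (k = -1*(-1) = 1)
t(s) = -8*s*(-5 + s) (t(s) = -4*(s + s)*(s - 5) = -4*2*s*(-5 + s) = -8*s*(-5 + s))
c(o, H) = 1/(8*(-2 + I*sqrt(5))*(7 - I*sqrt(5))) (c(o, H) = 1/(8*(7 - I*sqrt(5))*(5 - (7 - I*sqrt(5)))) = 1/(8*(7 - I*sqrt(5))*(5 + (-7 + I*sqrt(5)))) = 1/(8*(7 - I*sqrt(5))*(-2 + I*sqrt(5))) = 1/(8*(-2 + I*sqrt(5))*(7 - I*sqrt(5))))
c(5, -3)*152 = -I/(72*I + 72*sqrt(5))*152 = -152*I/(72*I + 72*sqrt(5))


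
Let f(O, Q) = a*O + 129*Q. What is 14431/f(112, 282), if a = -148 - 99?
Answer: 14431/8714 ≈ 1.6561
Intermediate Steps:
a = -247
f(O, Q) = -247*O + 129*Q
14431/f(112, 282) = 14431/(-247*112 + 129*282) = 14431/(-27664 + 36378) = 14431/8714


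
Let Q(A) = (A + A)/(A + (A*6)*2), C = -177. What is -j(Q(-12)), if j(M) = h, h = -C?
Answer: -177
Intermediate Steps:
Q(A) = 2/13 (Q(A) = (2*A)/(A + (6*A)*2) = (2*A)/(A + 12*A) = (2*A)/((13*A)) = (2*A)*(1/(13*A)) = 2/13)
h = 177 (h = -1*(-177) = 177)
j(M) = 177
-j(Q(-12)) = -1*177 = -177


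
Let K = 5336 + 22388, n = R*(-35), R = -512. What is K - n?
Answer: 9804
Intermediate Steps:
n = 17920 (n = -512*(-35) = 17920)
K = 27724
K - n = 27724 - 1*17920 = 27724 - 17920 = 9804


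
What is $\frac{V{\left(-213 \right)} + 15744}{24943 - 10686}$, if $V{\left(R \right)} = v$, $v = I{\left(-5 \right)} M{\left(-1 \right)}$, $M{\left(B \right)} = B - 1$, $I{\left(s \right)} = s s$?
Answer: $\frac{15694}{14257} \approx 1.1008$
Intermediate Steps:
$I{\left(s \right)} = s^{2}$
$M{\left(B \right)} = -1 + B$
$v = -50$ ($v = \left(-5\right)^{2} \left(-1 - 1\right) = 25 \left(-2\right) = -50$)
$V{\left(R \right)} = -50$
$\frac{V{\left(-213 \right)} + 15744}{24943 - 10686} = \frac{-50 + 15744}{24943 - 10686} = \frac{15694}{14257}$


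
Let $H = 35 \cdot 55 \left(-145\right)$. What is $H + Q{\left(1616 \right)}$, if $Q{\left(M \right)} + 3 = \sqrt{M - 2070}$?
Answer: $-279128 + i \sqrt{454} \approx -2.7913 \cdot 10^{5} + 21.307 i$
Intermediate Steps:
$H = -279125$ ($H = 1925 \left(-145\right) = -279125$)
$Q{\left(M \right)} = -3 + \sqrt{-2070 + M}$ ($Q{\left(M \right)} = -3 + \sqrt{M - 2070} = -3 + \sqrt{-2070 + M}$)
$H + Q{\left(1616 \right)} = -279125 - \left(3 - \sqrt{-2070 + 1616}\right) = -279125 - \left(3 - \sqrt{-454}\right) = -279125 - \left(3 - i \sqrt{454}\right) = -279128 + i \sqrt{454}$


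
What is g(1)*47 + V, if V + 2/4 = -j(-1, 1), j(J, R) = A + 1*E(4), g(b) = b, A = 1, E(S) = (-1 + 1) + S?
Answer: 83/2 ≈ 41.500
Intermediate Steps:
E(S) = S (E(S) = 0 + S = S)
j(J, R) = 5 (j(J, R) = 1 + 1*4 = 1 + 4 = 5)
V = -11/2 (V = -½ - 1*5 = -½ - 5 = -11/2 ≈ -5.5000)
g(1)*47 + V = 1*47 - 11/2 = 47 - 11/2 = 83/2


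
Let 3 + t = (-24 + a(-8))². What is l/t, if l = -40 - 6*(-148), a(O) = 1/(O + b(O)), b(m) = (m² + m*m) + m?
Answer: 10637312/7182337 ≈ 1.4810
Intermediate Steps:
b(m) = m + 2*m² (b(m) = (m² + m²) + m = 2*m² + m = m + 2*m²)
a(O) = 1/(O + O*(1 + 2*O))
l = 848 (l = -40 + 888 = 848)
t = 7182337/12544 (t = -3 + (-24 + (½)/(-8*(1 - 8)))² = -3 + (-24 + (½)*(-⅛)/(-7))² = -3 + (-24 + (½)*(-⅛)*(-⅐))² = -3 + (-24 + 1/112)² = -3 + (-2687/112)² = -3 + 7219969/12544 = 7182337/12544 ≈ 572.57)
l/t = 848/(7182337/12544) = 848*(12544/7182337) = 10637312/7182337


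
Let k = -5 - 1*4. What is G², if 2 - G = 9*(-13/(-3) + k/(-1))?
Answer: 13924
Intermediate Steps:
k = -9 (k = -5 - 4 = -9)
G = -118 (G = 2 - 9*(-13/(-3) - 9/(-1)) = 2 - 9*(-13*(-⅓) - 9*(-1)) = 2 - 9*(13/3 + 9) = 2 - 9*40/3 = 2 - 1*120 = 2 - 120 = -118)
G² = (-118)² = 13924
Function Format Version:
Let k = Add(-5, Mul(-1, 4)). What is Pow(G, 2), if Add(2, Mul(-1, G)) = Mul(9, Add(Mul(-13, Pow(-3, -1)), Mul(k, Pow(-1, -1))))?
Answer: 13924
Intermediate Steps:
k = -9 (k = Add(-5, -4) = -9)
G = -118 (G = Add(2, Mul(-1, Mul(9, Add(Mul(-13, Pow(-3, -1)), Mul(-9, Pow(-1, -1)))))) = Add(2, Mul(-1, Mul(9, Add(Mul(-13, Rational(-1, 3)), Mul(-9, -1))))) = Add(2, Mul(-1, Mul(9, Add(Rational(13, 3), 9)))) = Add(2, Mul(-1, Mul(9, Rational(40, 3)))) = Add(2, Mul(-1, 120)) = Add(2, -120) = -118)
Pow(G, 2) = Pow(-118, 2) = 13924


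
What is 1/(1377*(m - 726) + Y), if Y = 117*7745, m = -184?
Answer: -1/346905 ≈ -2.8826e-6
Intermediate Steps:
Y = 906165
1/(1377*(m - 726) + Y) = 1/(1377*(-184 - 726) + 906165) = 1/(1377*(-910) + 906165) = 1/(-1253070 + 906165) = 1/(-346905) = -1/346905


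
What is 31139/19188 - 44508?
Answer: -853988365/19188 ≈ -44506.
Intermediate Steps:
31139/19188 - 44508 = -853988365/19188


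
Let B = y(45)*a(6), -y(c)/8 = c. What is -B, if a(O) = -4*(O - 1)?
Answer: -7200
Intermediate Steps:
a(O) = 4 - 4*O (a(O) = -4*(-1 + O) = 4 - 4*O)
y(c) = -8*c
B = 7200 (B = (-8*45)*(4 - 4*6) = -360*(4 - 24) = -360*(-20) = 7200)
-B = -1*7200 = -7200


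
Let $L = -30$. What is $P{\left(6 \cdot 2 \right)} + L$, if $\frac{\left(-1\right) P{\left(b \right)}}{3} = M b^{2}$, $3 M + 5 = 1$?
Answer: $546$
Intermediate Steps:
$M = - \frac{4}{3}$ ($M = - \frac{5}{3} + \frac{1}{3} \cdot 1 = - \frac{5}{3} + \frac{1}{3} = - \frac{4}{3} \approx -1.3333$)
$P{\left(b \right)} = 4 b^{2}$ ($P{\left(b \right)} = - 3 \left(- \frac{4 b^{2}}{3}\right) = 4 b^{2}$)
$P{\left(6 \cdot 2 \right)} + L = 4 \left(6 \cdot 2\right)^{2} - 30 = 4 \cdot 12^{2} - 30 = 4 \cdot 144 - 30 = 576 - 30 = 546$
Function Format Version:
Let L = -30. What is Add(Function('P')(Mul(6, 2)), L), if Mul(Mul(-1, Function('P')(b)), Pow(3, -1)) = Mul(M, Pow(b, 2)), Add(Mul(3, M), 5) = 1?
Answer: 546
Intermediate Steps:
M = Rational(-4, 3) (M = Add(Rational(-5, 3), Mul(Rational(1, 3), 1)) = Add(Rational(-5, 3), Rational(1, 3)) = Rational(-4, 3) ≈ -1.3333)
Function('P')(b) = Mul(4, Pow(b, 2)) (Function('P')(b) = Mul(-3, Mul(Rational(-4, 3), Pow(b, 2))) = Mul(4, Pow(b, 2)))
Add(Function('P')(Mul(6, 2)), L) = Add(Mul(4, Pow(Mul(6, 2), 2)), -30) = Add(Mul(4, Pow(12, 2)), -30) = Add(Mul(4, 144), -30) = Add(576, -30) = 546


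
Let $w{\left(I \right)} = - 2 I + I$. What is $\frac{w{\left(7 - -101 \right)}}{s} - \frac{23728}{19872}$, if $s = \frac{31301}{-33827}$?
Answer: $\frac{4490999089}{38875842} \approx 115.52$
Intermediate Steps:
$s = - \frac{31301}{33827}$ ($s = 31301 \left(- \frac{1}{33827}\right) = - \frac{31301}{33827} \approx -0.92533$)
$w{\left(I \right)} = - I$
$\frac{w{\left(7 - -101 \right)}}{s} - \frac{23728}{19872} = \frac{\left(-1\right) \left(7 - -101\right)}{- \frac{31301}{33827}} - \frac{23728}{19872} = - (7 + 101) \left(- \frac{33827}{31301}\right) - \frac{1483}{1242} = \left(-1\right) 108 \left(- \frac{33827}{31301}\right) - \frac{1483}{1242} = \left(-108\right) \left(- \frac{33827}{31301}\right) - \frac{1483}{1242} = \frac{3653316}{31301} - \frac{1483}{1242} = \frac{4490999089}{38875842}$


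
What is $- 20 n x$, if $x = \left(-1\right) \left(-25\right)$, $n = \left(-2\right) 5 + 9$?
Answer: $500$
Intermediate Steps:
$n = -1$ ($n = -10 + 9 = -1$)
$x = 25$
$- 20 n x = \left(-20\right) \left(-1\right) 25 = 20 \cdot 25 = 500$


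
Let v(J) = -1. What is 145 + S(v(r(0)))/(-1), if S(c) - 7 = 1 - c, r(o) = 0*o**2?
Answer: 136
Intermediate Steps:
r(o) = 0
S(c) = 8 - c (S(c) = 7 + (1 - c) = 8 - c)
145 + S(v(r(0)))/(-1) = 145 + (8 - 1*(-1))/(-1) = 145 - (8 + 1) = 145 - 1*9 = 145 - 9 = 136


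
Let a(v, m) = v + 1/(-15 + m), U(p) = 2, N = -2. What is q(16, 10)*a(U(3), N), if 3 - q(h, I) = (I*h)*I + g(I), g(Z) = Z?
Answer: -53031/17 ≈ -3119.5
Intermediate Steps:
q(h, I) = 3 - I - h*I**2 (q(h, I) = 3 - ((I*h)*I + I) = 3 - (h*I**2 + I) = 3 - (I + h*I**2) = 3 + (-I - h*I**2) = 3 - I - h*I**2)
q(16, 10)*a(U(3), N) = (3 - 1*10 - 1*16*10**2)*((1 - 15*2 - 2*2)/(-15 - 2)) = (3 - 10 - 1*16*100)*((1 - 30 - 4)/(-17)) = (3 - 10 - 1600)*(-1/17*(-33)) = -1607*33/17 = -53031/17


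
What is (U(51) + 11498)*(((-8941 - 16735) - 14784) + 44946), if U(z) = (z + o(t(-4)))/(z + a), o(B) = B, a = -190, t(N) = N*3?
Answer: 7169448938/139 ≈ 5.1579e+7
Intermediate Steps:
t(N) = 3*N
U(z) = (-12 + z)/(-190 + z) (U(z) = (z + 3*(-4))/(z - 190) = (z - 12)/(-190 + z) = (-12 + z)/(-190 + z))
(U(51) + 11498)*(((-8941 - 16735) - 14784) + 44946) = ((-12 + 51)/(-190 + 51) + 11498)*(((-8941 - 16735) - 14784) + 44946) = (39/(-139) + 11498)*((-25676 - 14784) + 44946) = (-1/139*39 + 11498)*(-40460 + 44946) = (-39/139 + 11498)*4486 = (1598183/139)*4486 = 7169448938/139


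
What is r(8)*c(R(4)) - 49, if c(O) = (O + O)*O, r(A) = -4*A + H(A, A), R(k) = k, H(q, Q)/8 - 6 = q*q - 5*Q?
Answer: 6607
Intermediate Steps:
H(q, Q) = 48 - 40*Q + 8*q**2 (H(q, Q) = 48 + 8*(q*q - 5*Q) = 48 + 8*(q**2 - 5*Q) = 48 + (-40*Q + 8*q**2) = 48 - 40*Q + 8*q**2)
r(A) = 48 - 44*A + 8*A**2 (r(A) = -4*A + (48 - 40*A + 8*A**2) = 48 - 44*A + 8*A**2)
c(O) = 2*O**2 (c(O) = (2*O)*O = 2*O**2)
r(8)*c(R(4)) - 49 = (48 - 44*8 + 8*8**2)*(2*4**2) - 49 = (48 - 352 + 8*64)*(2*16) - 49 = (48 - 352 + 512)*32 - 49 = 208*32 - 49 = 6656 - 49 = 6607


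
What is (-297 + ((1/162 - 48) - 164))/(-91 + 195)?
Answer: -82457/16848 ≈ -4.8942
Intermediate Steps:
(-297 + ((1/162 - 48) - 164))/(-91 + 195) = (-297 + ((1/162 - 48) - 164))/104 = (-297 + (-7775/162 - 164))*(1/104) = (-297 - 34343/162)*(1/104) = -82457/162*1/104 = -82457/16848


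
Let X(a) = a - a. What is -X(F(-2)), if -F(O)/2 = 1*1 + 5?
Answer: 0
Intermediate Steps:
F(O) = -12 (F(O) = -2*(1*1 + 5) = -2*(1 + 5) = -2*6 = -12)
X(a) = 0
-X(F(-2)) = -1*0 = 0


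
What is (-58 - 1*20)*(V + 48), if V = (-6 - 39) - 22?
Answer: 1482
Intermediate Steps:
V = -67 (V = -45 - 22 = -67)
(-58 - 1*20)*(V + 48) = (-58 - 1*20)*(-67 + 48) = (-58 - 20)*(-19) = -78*(-19) = 1482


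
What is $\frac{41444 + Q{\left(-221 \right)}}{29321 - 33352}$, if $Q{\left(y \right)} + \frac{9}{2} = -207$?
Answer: $- \frac{82465}{8062} \approx -10.229$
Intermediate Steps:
$Q{\left(y \right)} = - \frac{423}{2}$ ($Q{\left(y \right)} = - \frac{9}{2} - 207 = - \frac{423}{2}$)
$\frac{41444 + Q{\left(-221 \right)}}{29321 - 33352} = \frac{41444 - \frac{423}{2}}{29321 - 33352} = \frac{82465}{2 \left(-4031\right)} = \frac{82465}{2} \left(- \frac{1}{4031}\right) = - \frac{82465}{8062}$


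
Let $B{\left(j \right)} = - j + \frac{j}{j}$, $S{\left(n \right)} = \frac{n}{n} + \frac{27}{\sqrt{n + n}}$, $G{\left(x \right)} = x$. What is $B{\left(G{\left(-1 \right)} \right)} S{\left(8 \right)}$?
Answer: $\frac{31}{2} \approx 15.5$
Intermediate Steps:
$S{\left(n \right)} = 1 + \frac{27 \sqrt{2}}{2 \sqrt{n}}$ ($S{\left(n \right)} = 1 + \frac{27}{\sqrt{2 n}} = 1 + \frac{27}{\sqrt{2} \sqrt{n}} = 1 + 27 \frac{\sqrt{2}}{2 \sqrt{n}} = 1 + \frac{27 \sqrt{2}}{2 \sqrt{n}}$)
$B{\left(j \right)} = 1 - j$ ($B{\left(j \right)} = - j + 1 = 1 - j$)
$B{\left(G{\left(-1 \right)} \right)} S{\left(8 \right)} = \left(1 - -1\right) \left(1 + \frac{27 \sqrt{2}}{2 \cdot 2 \sqrt{2}}\right) = \left(1 + 1\right) \left(1 + \frac{27 \sqrt{2} \frac{\sqrt{2}}{4}}{2}\right) = 2 \left(1 + \frac{27}{4}\right) = 2 \cdot \frac{31}{4} = \frac{31}{2}$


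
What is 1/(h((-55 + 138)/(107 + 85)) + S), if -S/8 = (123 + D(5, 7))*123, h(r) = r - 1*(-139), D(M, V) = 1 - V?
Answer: -192/22077805 ≈ -8.6965e-6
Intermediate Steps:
h(r) = 139 + r (h(r) = r + 139 = 139 + r)
S = -115128 (S = -8*(123 + (1 - 1*7))*123 = -8*(123 + (1 - 7))*123 = -8*(123 - 6)*123 = -936*123 = -8*14391 = -115128)
1/(h((-55 + 138)/(107 + 85)) + S) = 1/((139 + (-55 + 138)/(107 + 85)) - 115128) = 1/((139 + 83/192) - 115128) = 1/(26771/192 - 115128) = 1/(-22077805/192) = -192/22077805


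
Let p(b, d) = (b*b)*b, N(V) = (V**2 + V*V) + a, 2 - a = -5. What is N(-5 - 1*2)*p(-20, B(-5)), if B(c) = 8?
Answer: -840000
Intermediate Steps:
a = 7 (a = 2 - 1*(-5) = 2 + 5 = 7)
N(V) = 7 + 2*V**2 (N(V) = (V**2 + V*V) + 7 = (V**2 + V**2) + 7 = 2*V**2 + 7 = 7 + 2*V**2)
p(b, d) = b**3 (p(b, d) = b**2*b = b**3)
N(-5 - 1*2)*p(-20, B(-5)) = (7 + 2*(-5 - 1*2)**2)*(-20)**3 = (7 + 2*(-5 - 2)**2)*(-8000) = (7 + 2*(-7)**2)*(-8000) = (7 + 2*49)*(-8000) = (7 + 98)*(-8000) = 105*(-8000) = -840000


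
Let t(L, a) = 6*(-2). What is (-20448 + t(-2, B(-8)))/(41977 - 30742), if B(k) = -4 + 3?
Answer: -1364/749 ≈ -1.8211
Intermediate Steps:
B(k) = -1
t(L, a) = -12
(-20448 + t(-2, B(-8)))/(41977 - 30742) = (-20448 - 12)/(41977 - 30742) = -20460/11235 = -20460*1/11235 = -1364/749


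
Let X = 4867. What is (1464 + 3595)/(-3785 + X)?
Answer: 5059/1082 ≈ 4.6756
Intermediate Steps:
(1464 + 3595)/(-3785 + X) = (1464 + 3595)/(-3785 + 4867) = 5059/1082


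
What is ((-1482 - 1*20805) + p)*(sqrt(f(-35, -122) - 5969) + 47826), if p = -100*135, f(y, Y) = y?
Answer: -1711549062 - 71574*I*sqrt(1501) ≈ -1.7115e+9 - 2.773e+6*I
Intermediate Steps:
p = -13500
((-1482 - 1*20805) + p)*(sqrt(f(-35, -122) - 5969) + 47826) = ((-1482 - 1*20805) - 13500)*(sqrt(-35 - 5969) + 47826) = ((-1482 - 20805) - 13500)*(sqrt(-6004) + 47826) = (-22287 - 13500)*(2*I*sqrt(1501) + 47826) = -35787*(47826 + 2*I*sqrt(1501)) = -1711549062 - 71574*I*sqrt(1501)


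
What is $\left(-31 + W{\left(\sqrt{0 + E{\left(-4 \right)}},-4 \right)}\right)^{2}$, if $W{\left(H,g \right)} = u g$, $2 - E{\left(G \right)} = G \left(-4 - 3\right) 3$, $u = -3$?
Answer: $361$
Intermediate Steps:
$E{\left(G \right)} = 2 + 21 G$ ($E{\left(G \right)} = 2 - G \left(-4 - 3\right) 3 = 2 - G \left(\left(-7\right) 3\right) = 2 - G \left(-21\right) = 2 - - 21 G = 2 + 21 G$)
$W{\left(H,g \right)} = - 3 g$
$\left(-31 + W{\left(\sqrt{0 + E{\left(-4 \right)}},-4 \right)}\right)^{2} = \left(-31 - -12\right)^{2} = \left(-31 + 12\right)^{2} = \left(-19\right)^{2} = 361$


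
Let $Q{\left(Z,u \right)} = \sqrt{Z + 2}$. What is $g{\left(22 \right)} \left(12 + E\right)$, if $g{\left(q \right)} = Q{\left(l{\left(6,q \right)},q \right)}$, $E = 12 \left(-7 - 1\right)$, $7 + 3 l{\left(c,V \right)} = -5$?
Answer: $- 84 i \sqrt{2} \approx - 118.79 i$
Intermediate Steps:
$l{\left(c,V \right)} = -4$ ($l{\left(c,V \right)} = - \frac{7}{3} + \frac{1}{3} \left(-5\right) = - \frac{7}{3} - \frac{5}{3} = -4$)
$E = -96$ ($E = 12 \left(-7 - 1\right) = 12 \left(-8\right) = -96$)
$Q{\left(Z,u \right)} = \sqrt{2 + Z}$
$g{\left(q \right)} = i \sqrt{2}$ ($g{\left(q \right)} = \sqrt{2 - 4} = \sqrt{-2} = i \sqrt{2}$)
$g{\left(22 \right)} \left(12 + E\right) = i \sqrt{2} \left(12 - 96\right) = i \sqrt{2} \left(-84\right) = - 84 i \sqrt{2}$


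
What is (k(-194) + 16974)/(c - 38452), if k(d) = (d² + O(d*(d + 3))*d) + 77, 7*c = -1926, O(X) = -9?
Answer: -395031/271090 ≈ -1.4572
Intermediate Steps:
c = -1926/7 (c = (⅐)*(-1926) = -1926/7 ≈ -275.14)
k(d) = 77 + d² - 9*d (k(d) = (d² - 9*d) + 77 = 77 + d² - 9*d)
(k(-194) + 16974)/(c - 38452) = ((77 + (-194)² - 9*(-194)) + 16974)/(-1926/7 - 38452) = ((77 + 37636 + 1746) + 16974)/(-271090/7) = (39459 + 16974)*(-7/271090) = 56433*(-7/271090) = -395031/271090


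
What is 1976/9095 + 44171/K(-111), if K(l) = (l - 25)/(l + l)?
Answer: 2623102739/36380 ≈ 72103.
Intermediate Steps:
K(l) = (-25 + l)/(2*l) (K(l) = (-25 + l)/((2*l)) = (-25 + l)*(1/(2*l)) = (-25 + l)/(2*l))
1976/9095 + 44171/K(-111) = 1976/9095 + 44171/(((½)*(-25 - 111)/(-111))) = 1976*(1/9095) + 44171/(((½)*(-1/111)*(-136))) = 1976/9095 + 44171/(68/111) = 1976/9095 + 44171*(111/68) = 1976/9095 + 4902981/68 = 2623102739/36380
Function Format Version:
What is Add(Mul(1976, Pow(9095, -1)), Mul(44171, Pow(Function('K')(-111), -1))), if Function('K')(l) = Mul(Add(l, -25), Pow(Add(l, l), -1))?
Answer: Rational(2623102739, 36380) ≈ 72103.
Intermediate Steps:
Function('K')(l) = Mul(Rational(1, 2), Pow(l, -1), Add(-25, l)) (Function('K')(l) = Mul(Add(-25, l), Pow(Mul(2, l), -1)) = Mul(Add(-25, l), Mul(Rational(1, 2), Pow(l, -1))) = Mul(Rational(1, 2), Pow(l, -1), Add(-25, l)))
Add(Mul(1976, Pow(9095, -1)), Mul(44171, Pow(Function('K')(-111), -1))) = Add(Mul(1976, Pow(9095, -1)), Mul(44171, Pow(Mul(Rational(1, 2), Pow(-111, -1), Add(-25, -111)), -1))) = Add(Mul(1976, Rational(1, 9095)), Mul(44171, Pow(Mul(Rational(1, 2), Rational(-1, 111), -136), -1))) = Add(Rational(1976, 9095), Mul(44171, Pow(Rational(68, 111), -1))) = Add(Rational(1976, 9095), Mul(44171, Rational(111, 68))) = Add(Rational(1976, 9095), Rational(4902981, 68)) = Rational(2623102739, 36380)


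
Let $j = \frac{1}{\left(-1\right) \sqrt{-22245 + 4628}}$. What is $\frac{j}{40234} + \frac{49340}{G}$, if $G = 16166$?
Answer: $\frac{24670}{8083} + \frac{i \sqrt{17617}}{708802378} \approx 3.0521 + 1.8726 \cdot 10^{-7} i$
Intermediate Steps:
$j = \frac{i \sqrt{17617}}{17617}$ ($j = \frac{1}{\left(-1\right) \sqrt{-17617}} = \frac{1}{\left(-1\right) i \sqrt{17617}} = \frac{i \sqrt{17617}}{17617} \approx 0.0075341 i$)
$\frac{j}{40234} + \frac{49340}{G} = \frac{\frac{1}{17617} i \sqrt{17617}}{40234} + \frac{49340}{16166} = \frac{i \sqrt{17617}}{17617} \cdot \frac{1}{40234} + 49340 \cdot \frac{1}{16166} = \frac{i \sqrt{17617}}{708802378} + \frac{24670}{8083} = \frac{24670}{8083} + \frac{i \sqrt{17617}}{708802378}$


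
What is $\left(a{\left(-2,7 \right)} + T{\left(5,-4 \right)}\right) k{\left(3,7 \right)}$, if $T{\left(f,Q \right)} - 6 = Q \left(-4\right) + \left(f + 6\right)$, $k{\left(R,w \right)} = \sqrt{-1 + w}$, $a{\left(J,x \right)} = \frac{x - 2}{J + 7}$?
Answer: $34 \sqrt{6} \approx 83.283$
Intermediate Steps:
$a{\left(J,x \right)} = \frac{-2 + x}{7 + J}$
$T{\left(f,Q \right)} = 12 + f - 4 Q$ ($T{\left(f,Q \right)} = 6 + \left(Q \left(-4\right) + \left(f + 6\right)\right) = 6 - \left(-6 - f + 4 Q\right) = 6 + \left(6 + f - 4 Q\right) = 12 + f - 4 Q$)
$\left(a{\left(-2,7 \right)} + T{\left(5,-4 \right)}\right) k{\left(3,7 \right)} = \left(\frac{-2 + 7}{7 - 2} + \left(12 + 5 - -16\right)\right) \sqrt{-1 + 7} = \left(\frac{1}{5} \cdot 5 + \left(12 + 5 + 16\right)\right) \sqrt{6} = \left(\frac{1}{5} \cdot 5 + 33\right) \sqrt{6} = \left(1 + 33\right) \sqrt{6} = 34 \sqrt{6}$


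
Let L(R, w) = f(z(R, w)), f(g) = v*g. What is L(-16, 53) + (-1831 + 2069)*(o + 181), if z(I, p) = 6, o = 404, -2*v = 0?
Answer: 139230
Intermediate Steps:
v = 0 (v = -½*0 = 0)
f(g) = 0 (f(g) = 0*g = 0)
L(R, w) = 0
L(-16, 53) + (-1831 + 2069)*(o + 181) = 0 + (-1831 + 2069)*(404 + 181) = 0 + 238*585 = 0 + 139230 = 139230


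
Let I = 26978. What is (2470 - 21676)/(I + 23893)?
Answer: -6402/16957 ≈ -0.37754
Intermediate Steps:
(2470 - 21676)/(I + 23893) = (2470 - 21676)/(26978 + 23893) = -19206/50871 = -19206*1/50871 = -6402/16957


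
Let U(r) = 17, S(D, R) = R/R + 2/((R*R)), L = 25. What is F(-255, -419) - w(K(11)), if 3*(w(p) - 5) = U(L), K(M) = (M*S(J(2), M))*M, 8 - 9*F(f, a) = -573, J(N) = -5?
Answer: 485/9 ≈ 53.889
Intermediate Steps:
S(D, R) = 1 + 2/R**2 (S(D, R) = 1 + 2/(R**2) = 1 + 2/R**2)
F(f, a) = 581/9 (F(f, a) = 8/9 - 1/9*(-573) = 8/9 + 191/3 = 581/9)
K(M) = M**2*(1 + 2/M**2) (K(M) = (M*(1 + 2/M**2))*M = M**2*(1 + 2/M**2))
w(p) = 32/3 (w(p) = 5 + (1/3)*17 = 5 + 17/3 = 32/3)
F(-255, -419) - w(K(11)) = 581/9 - 1*32/3 = 581/9 - 32/3 = 485/9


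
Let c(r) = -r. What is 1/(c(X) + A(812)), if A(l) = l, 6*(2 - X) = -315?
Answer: 2/1515 ≈ 0.0013201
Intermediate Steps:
X = 109/2 (X = 2 - ⅙*(-315) = 2 + 105/2 = 109/2 ≈ 54.500)
1/(c(X) + A(812)) = 1/(-1*109/2 + 812) = 1/(-109/2 + 812) = 1/(1515/2) = 2/1515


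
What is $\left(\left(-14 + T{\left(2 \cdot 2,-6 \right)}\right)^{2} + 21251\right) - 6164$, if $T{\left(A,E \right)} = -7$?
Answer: $15528$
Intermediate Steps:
$\left(\left(-14 + T{\left(2 \cdot 2,-6 \right)}\right)^{2} + 21251\right) - 6164 = \left(\left(-14 - 7\right)^{2} + 21251\right) - 6164 = \left(\left(-21\right)^{2} + 21251\right) - 6164 = \left(441 + 21251\right) - 6164 = 21692 - 6164 = 15528$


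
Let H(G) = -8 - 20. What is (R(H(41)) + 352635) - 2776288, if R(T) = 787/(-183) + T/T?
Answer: -443529103/183 ≈ -2.4237e+6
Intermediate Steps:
H(G) = -28
R(T) = -604/183 (R(T) = 787*(-1/183) + 1 = -787/183 + 1 = -604/183)
(R(H(41)) + 352635) - 2776288 = (-604/183 + 352635) - 2776288 = 64531601/183 - 2776288 = -443529103/183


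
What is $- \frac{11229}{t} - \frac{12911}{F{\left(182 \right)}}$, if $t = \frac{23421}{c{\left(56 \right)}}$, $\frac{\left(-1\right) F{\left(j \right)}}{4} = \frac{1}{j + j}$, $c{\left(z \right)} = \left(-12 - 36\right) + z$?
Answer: $\frac{9172422163}{7807} \approx 1.1749 \cdot 10^{6}$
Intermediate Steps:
$c{\left(z \right)} = -48 + z$
$F{\left(j \right)} = - \frac{2}{j}$ ($F{\left(j \right)} = - \frac{4}{j + j} = - \frac{4}{2 j} = - 4 \frac{1}{2 j} = - \frac{2}{j}$)
$t = \frac{23421}{8}$ ($t = \frac{23421}{-48 + 56} = \frac{23421}{8} \approx 2927.6$)
$- \frac{11229}{t} - \frac{12911}{F{\left(182 \right)}} = - \frac{11229}{\frac{23421}{8}} - \frac{12911}{\left(-2\right) \frac{1}{182}} = \left(-11229\right) \frac{8}{23421} - \frac{12911}{\left(-2\right) \frac{1}{182}} = - \frac{29944}{7807} - \frac{12911}{- \frac{1}{91}} = - \frac{29944}{7807} - -1174901 = - \frac{29944}{7807} + 1174901 = \frac{9172422163}{7807}$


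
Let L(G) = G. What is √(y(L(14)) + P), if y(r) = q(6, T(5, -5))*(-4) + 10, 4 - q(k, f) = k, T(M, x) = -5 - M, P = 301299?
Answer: √301317 ≈ 548.92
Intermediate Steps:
q(k, f) = 4 - k
y(r) = 18 (y(r) = (4 - 1*6)*(-4) + 10 = (4 - 6)*(-4) + 10 = -2*(-4) + 10 = 8 + 10 = 18)
√(y(L(14)) + P) = √(18 + 301299) = √301317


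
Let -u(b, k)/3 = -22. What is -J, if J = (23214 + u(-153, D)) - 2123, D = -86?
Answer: -21157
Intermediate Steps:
u(b, k) = 66 (u(b, k) = -3*(-22) = 66)
J = 21157 (J = (23214 + 66) - 2123 = 23280 - 2123 = 21157)
-J = -1*21157 = -21157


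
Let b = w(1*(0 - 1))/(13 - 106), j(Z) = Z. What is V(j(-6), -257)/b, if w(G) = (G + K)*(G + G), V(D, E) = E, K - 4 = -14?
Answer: 23901/22 ≈ 1086.4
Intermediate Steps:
K = -10 (K = 4 - 14 = -10)
w(G) = 2*G*(-10 + G) (w(G) = (G - 10)*(G + G) = (-10 + G)*(2*G) = 2*G*(-10 + G))
b = -22/93 (b = (2*(1*(0 - 1))*(-10 + 1*(0 - 1)))/(13 - 106) = (2*(1*(-1))*(-10 + 1*(-1)))/(-93) = (2*(-1)*(-10 - 1))*(-1/93) = (2*(-1)*(-11))*(-1/93) = 22*(-1/93) = -22/93 ≈ -0.23656)
V(j(-6), -257)/b = -257/(-22/93) = -257*(-93/22) = 23901/22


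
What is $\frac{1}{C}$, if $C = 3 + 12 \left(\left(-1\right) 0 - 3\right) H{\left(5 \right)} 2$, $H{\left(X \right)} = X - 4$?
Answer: $- \frac{1}{69} \approx -0.014493$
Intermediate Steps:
$H{\left(X \right)} = -4 + X$
$C = -69$ ($C = 3 + 12 \left(\left(-1\right) 0 - 3\right) \left(-4 + 5\right) 2 = 3 + 12 \left(0 - 3\right) 1 \cdot 2 = 3 + 12 \left(-3\right) 1 \cdot 2 = 3 + 12 \left(\left(-3\right) 2\right) = 3 + 12 \left(-6\right) = 3 - 72 = -69$)
$\frac{1}{C} = \frac{1}{-69} = - \frac{1}{69}$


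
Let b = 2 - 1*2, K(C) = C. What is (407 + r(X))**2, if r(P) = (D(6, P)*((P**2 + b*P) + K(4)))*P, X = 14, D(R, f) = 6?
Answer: 296080849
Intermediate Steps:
b = 0 (b = 2 - 2 = 0)
r(P) = P*(24 + 6*P**2) (r(P) = (6*((P**2 + 0*P) + 4))*P = (6*((P**2 + 0) + 4))*P = (6*(P**2 + 4))*P = (6*(4 + P**2))*P = (24 + 6*P**2)*P = P*(24 + 6*P**2))
(407 + r(X))**2 = (407 + 6*14*(4 + 14**2))**2 = (407 + 6*14*(4 + 196))**2 = (407 + 6*14*200)**2 = (407 + 16800)**2 = 17207**2 = 296080849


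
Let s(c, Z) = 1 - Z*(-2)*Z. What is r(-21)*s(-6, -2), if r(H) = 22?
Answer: 198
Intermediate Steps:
s(c, Z) = 1 + 2*Z**2 (s(c, Z) = 1 - (-2*Z)*Z = 1 - (-2)*Z**2 = 1 + 2*Z**2)
r(-21)*s(-6, -2) = 22*(1 + 2*(-2)**2) = 22*(1 + 2*4) = 22*(1 + 8) = 22*9 = 198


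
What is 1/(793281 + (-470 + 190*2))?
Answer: 1/793191 ≈ 1.2607e-6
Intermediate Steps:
1/(793281 + (-470 + 190*2)) = 1/(793281 + (-470 + 380)) = 1/(793281 - 90) = 1/793191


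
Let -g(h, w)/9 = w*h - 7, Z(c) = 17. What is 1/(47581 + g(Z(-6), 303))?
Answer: 1/1285 ≈ 0.00077821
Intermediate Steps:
g(h, w) = 63 - 9*h*w (g(h, w) = -9*(w*h - 7) = -9*(h*w - 7) = -9*(-7 + h*w) = 63 - 9*h*w)
1/(47581 + g(Z(-6), 303)) = 1/(47581 + (63 - 9*17*303)) = 1/(47581 + (63 - 46359)) = 1/(47581 - 46296) = 1/1285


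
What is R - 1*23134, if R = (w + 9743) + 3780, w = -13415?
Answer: -23026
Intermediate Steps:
R = 108 (R = (-13415 + 9743) + 3780 = -3672 + 3780 = 108)
R - 1*23134 = 108 - 1*23134 = 108 - 23134 = -23026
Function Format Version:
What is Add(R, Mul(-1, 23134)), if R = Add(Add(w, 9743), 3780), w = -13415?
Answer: -23026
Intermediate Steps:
R = 108 (R = Add(Add(-13415, 9743), 3780) = Add(-3672, 3780) = 108)
Add(R, Mul(-1, 23134)) = Add(108, Mul(-1, 23134)) = Add(108, -23134) = -23026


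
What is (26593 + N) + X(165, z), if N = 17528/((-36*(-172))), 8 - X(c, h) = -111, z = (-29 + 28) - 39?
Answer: 20677279/774 ≈ 26715.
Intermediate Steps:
z = -40 (z = -1 - 39 = -40)
X(c, h) = 119 (X(c, h) = 8 - 1*(-111) = 8 + 111 = 119)
N = 2191/774 (N = 17528/6192 = 17528*(1/6192) = 2191/774 ≈ 2.8307)
(26593 + N) + X(165, z) = (26593 + 2191/774) + 119 = 20585173/774 + 119 = 20677279/774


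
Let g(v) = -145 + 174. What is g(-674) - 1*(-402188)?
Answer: 402217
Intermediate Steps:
g(v) = 29
g(-674) - 1*(-402188) = 29 - 1*(-402188) = 29 + 402188 = 402217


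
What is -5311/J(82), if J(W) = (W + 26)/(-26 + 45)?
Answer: -100909/108 ≈ -934.34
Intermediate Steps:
J(W) = 26/19 + W/19 (J(W) = (26 + W)/19 = (26 + W)*(1/19) = 26/19 + W/19)
-5311/J(82) = -5311/(26/19 + (1/19)*82) = -5311/(26/19 + 82/19) = -5311/108/19 = -5311*19/108 = -100909/108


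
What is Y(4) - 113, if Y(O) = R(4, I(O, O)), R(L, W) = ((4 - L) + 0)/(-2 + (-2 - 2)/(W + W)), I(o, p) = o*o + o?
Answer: -113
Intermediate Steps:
I(o, p) = o + o² (I(o, p) = o² + o = o + o²)
R(L, W) = (4 - L)/(-2 - 2/W) (R(L, W) = (4 - L)/(-2 - 4*1/(2*W)) = (4 - L)/(-2 - 2/W))
Y(O) = 0 (Y(O) = (O*(1 + O))*(-4 + 4)/(2*(1 + O*(1 + O))) = (½)*(O*(1 + O))*0/(1 + O*(1 + O)) = 0)
Y(4) - 113 = 0 - 113 = -113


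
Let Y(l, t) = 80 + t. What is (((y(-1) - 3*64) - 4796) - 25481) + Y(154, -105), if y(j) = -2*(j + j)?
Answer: -30490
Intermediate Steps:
y(j) = -4*j
(((y(-1) - 3*64) - 4796) - 25481) + Y(154, -105) = (((-4*(-1) - 3*64) - 4796) - 25481) + (80 - 105) = (((4 - 192) - 4796) - 25481) - 25 = ((-188 - 4796) - 25481) - 25 = (-4984 - 25481) - 25 = -30465 - 25 = -30490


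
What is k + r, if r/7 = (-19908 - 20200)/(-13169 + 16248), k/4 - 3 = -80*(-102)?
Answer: 100254752/3079 ≈ 32561.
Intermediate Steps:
k = 32652 (k = 12 + 4*(-80*(-102)) = 12 + 4*8160 = 12 + 32640 = 32652)
r = -280756/3079 (r = 7*((-19908 - 20200)/(-13169 + 16248)) = 7*(-40108/3079) = -280756/3079 ≈ -91.184)
k + r = 32652 - 280756/3079 = 100254752/3079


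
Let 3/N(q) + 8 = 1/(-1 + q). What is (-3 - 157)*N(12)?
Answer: 1760/29 ≈ 60.690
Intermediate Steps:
N(q) = 3/(-8 + 1/(-1 + q))
(-3 - 157)*N(12) = (-3 - 157)*(3*(1 - 1*12)/(-9 + 8*12)) = -480*(1 - 12)/(-9 + 96) = -480*(-11)/87 = -160*(-11/29) = 1760/29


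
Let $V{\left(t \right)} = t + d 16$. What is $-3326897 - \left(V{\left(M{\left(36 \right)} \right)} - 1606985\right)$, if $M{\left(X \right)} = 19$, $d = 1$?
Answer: $-1719947$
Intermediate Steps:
$V{\left(t \right)} = 16 + t$ ($V{\left(t \right)} = t + 1 \cdot 16 = t + 16 = 16 + t$)
$-3326897 - \left(V{\left(M{\left(36 \right)} \right)} - 1606985\right) = -3326897 - \left(\left(16 + 19\right) - 1606985\right) = -3326897 - \left(35 - 1606985\right) = -3326897 - -1606950 = -3326897 + 1606950 = -1719947$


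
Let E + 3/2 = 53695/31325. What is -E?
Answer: -2683/12530 ≈ -0.21413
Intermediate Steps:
E = 2683/12530 (E = -3/2 + 53695/31325 = -3/2 + 53695*(1/31325) = -3/2 + 10739/6265 = 2683/12530 ≈ 0.21413)
-E = -1*2683/12530 = -2683/12530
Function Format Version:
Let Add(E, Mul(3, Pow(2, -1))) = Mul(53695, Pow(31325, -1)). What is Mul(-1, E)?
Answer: Rational(-2683, 12530) ≈ -0.21413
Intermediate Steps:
E = Rational(2683, 12530) (E = Add(Rational(-3, 2), Mul(53695, Pow(31325, -1))) = Add(Rational(-3, 2), Mul(53695, Rational(1, 31325))) = Add(Rational(-3, 2), Rational(10739, 6265)) = Rational(2683, 12530) ≈ 0.21413)
Mul(-1, E) = Mul(-1, Rational(2683, 12530)) = Rational(-2683, 12530)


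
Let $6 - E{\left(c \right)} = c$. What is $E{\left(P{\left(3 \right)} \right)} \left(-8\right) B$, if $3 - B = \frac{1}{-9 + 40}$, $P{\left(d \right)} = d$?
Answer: $- \frac{2208}{31} \approx -71.226$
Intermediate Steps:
$E{\left(c \right)} = 6 - c$
$B = \frac{92}{31}$ ($B = 3 - \frac{1}{-9 + 40} = 3 - \frac{1}{31} = \frac{92}{31} \approx 2.9677$)
$E{\left(P{\left(3 \right)} \right)} \left(-8\right) B = \left(6 - 3\right) \left(-8\right) \frac{92}{31} = 3 \left(-8\right) \frac{92}{31} = \left(-24\right) \frac{92}{31} = - \frac{2208}{31}$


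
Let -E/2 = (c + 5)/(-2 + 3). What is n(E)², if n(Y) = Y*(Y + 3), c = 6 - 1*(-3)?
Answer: 490000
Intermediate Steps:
c = 9 (c = 6 + 3 = 9)
E = -28 (E = -2*(9 + 5)/(-2 + 3) = -28/1 = -28 ≈ -28.000)
n(Y) = Y*(3 + Y)
n(E)² = (-28*(3 - 28))² = (-28*(-25))² = 700² = 490000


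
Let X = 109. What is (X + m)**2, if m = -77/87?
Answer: 88472836/7569 ≈ 11689.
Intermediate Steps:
m = -77/87 (m = -77*1/87 = -77/87 ≈ -0.88506)
(X + m)**2 = (109 - 77/87)**2 = (9406/87)**2 = 88472836/7569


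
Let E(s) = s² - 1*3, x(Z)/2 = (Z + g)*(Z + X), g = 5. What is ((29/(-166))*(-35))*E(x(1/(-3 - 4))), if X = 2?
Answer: 112266685/56938 ≈ 1971.7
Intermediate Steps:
x(Z) = 2*(2 + Z)*(5 + Z) (x(Z) = 2*((Z + 5)*(Z + 2)) = 2*((5 + Z)*(2 + Z)) = 2*((2 + Z)*(5 + Z)) = 2*(2 + Z)*(5 + Z))
E(s) = -3 + s² (E(s) = s² - 3 = -3 + s²)
((29/(-166))*(-35))*E(x(1/(-3 - 4))) = ((29/(-166))*(-35))*(-3 + (20 + 2*(1/(-3 - 4))² + 14/(-3 - 4))²) = ((29*(-1/166))*(-35))*(-3 + (20 + 2*(1/(-7))² + 14/(-7))²) = (-29/166*(-35))*(-3 + (20 + 2*(-⅐)² + 14*(-⅐))²) = 1015*(-3 + (20 + 2*(1/49) - 2)²)/166 = 1015*(-3 + (20 + 2/49 - 2)²)/166 = 1015*(-3 + (884/49)²)/166 = 1015*(-3 + 781456/2401)/166 = (1015/166)*(774253/2401) = 112266685/56938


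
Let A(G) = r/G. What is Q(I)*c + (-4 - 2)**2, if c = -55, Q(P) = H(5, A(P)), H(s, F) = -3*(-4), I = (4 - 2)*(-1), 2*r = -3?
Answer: -624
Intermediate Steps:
r = -3/2 (r = (1/2)*(-3) = -3/2 ≈ -1.5000)
A(G) = -3/(2*G)
I = -2 (I = 2*(-1) = -2)
H(s, F) = 12
Q(P) = 12
Q(I)*c + (-4 - 2)**2 = 12*(-55) + (-4 - 2)**2 = -660 + (-6)**2 = -660 + 36 = -624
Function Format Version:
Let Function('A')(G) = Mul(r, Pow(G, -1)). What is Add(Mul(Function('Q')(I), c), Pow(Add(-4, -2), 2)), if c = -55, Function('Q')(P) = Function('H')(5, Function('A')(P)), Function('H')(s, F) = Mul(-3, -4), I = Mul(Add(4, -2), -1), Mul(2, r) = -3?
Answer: -624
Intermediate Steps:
r = Rational(-3, 2) (r = Mul(Rational(1, 2), -3) = Rational(-3, 2) ≈ -1.5000)
Function('A')(G) = Mul(Rational(-3, 2), Pow(G, -1))
I = -2 (I = Mul(2, -1) = -2)
Function('H')(s, F) = 12
Function('Q')(P) = 12
Add(Mul(Function('Q')(I), c), Pow(Add(-4, -2), 2)) = Add(Mul(12, -55), Pow(Add(-4, -2), 2)) = Add(-660, Pow(-6, 2)) = Add(-660, 36) = -624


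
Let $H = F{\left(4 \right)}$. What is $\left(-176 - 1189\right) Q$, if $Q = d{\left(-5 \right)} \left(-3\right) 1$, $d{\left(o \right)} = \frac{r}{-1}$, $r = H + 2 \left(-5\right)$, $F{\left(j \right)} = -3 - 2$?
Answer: $61425$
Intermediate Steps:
$F{\left(j \right)} = -5$ ($F{\left(j \right)} = -3 - 2 = -5$)
$H = -5$
$r = -15$ ($r = -5 + 2 \left(-5\right) = -5 - 10 = -15$)
$d{\left(o \right)} = 15$ ($d{\left(o \right)} = - \frac{15}{-1} = \left(-15\right) \left(-1\right) = 15$)
$Q = -45$ ($Q = 15 \left(-3\right) 1 = \left(-45\right) 1 = -45$)
$\left(-176 - 1189\right) Q = \left(-176 - 1189\right) \left(-45\right) = \left(-1365\right) \left(-45\right) = 61425$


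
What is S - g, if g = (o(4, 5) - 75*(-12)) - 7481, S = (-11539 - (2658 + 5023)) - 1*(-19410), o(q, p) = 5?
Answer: 6766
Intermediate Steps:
S = 190 (S = (-11539 - 1*7681) + 19410 = (-11539 - 7681) + 19410 = -19220 + 19410 = 190)
g = -6576 (g = (5 - 75*(-12)) - 7481 = (5 + 900) - 7481 = 905 - 7481 = -6576)
S - g = 190 - 1*(-6576) = 190 + 6576 = 6766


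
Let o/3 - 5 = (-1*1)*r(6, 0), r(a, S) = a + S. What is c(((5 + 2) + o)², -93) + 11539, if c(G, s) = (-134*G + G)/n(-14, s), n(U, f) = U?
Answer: 11691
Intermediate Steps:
r(a, S) = S + a
o = -3 (o = 15 + 3*((-1*1)*(0 + 6)) = 15 + 3*(-1*6) = 15 + 3*(-6) = 15 - 18 = -3)
c(G, s) = 19*G/2 (c(G, s) = (-134*G + G)/(-14) = -133*G*(-1/14) = 19*G/2)
c(((5 + 2) + o)², -93) + 11539 = 19*((5 + 2) - 3)²/2 + 11539 = 19*(7 - 3)²/2 + 11539 = (19/2)*4² + 11539 = (19/2)*16 + 11539 = 152 + 11539 = 11691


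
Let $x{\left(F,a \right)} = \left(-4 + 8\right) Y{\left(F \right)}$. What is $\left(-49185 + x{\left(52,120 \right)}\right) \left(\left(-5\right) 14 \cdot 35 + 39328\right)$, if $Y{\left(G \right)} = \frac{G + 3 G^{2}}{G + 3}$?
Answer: $- \frac{98557155682}{55} \approx -1.7919 \cdot 10^{9}$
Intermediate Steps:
$Y{\left(G \right)} = \frac{G + 3 G^{2}}{3 + G}$
$x{\left(F,a \right)} = \frac{4 F \left(1 + 3 F\right)}{3 + F}$ ($x{\left(F,a \right)} = \left(-4 + 8\right) \frac{F \left(1 + 3 F\right)}{3 + F} = 4 \frac{F \left(1 + 3 F\right)}{3 + F} = \frac{4 F \left(1 + 3 F\right)}{3 + F}$)
$\left(-49185 + x{\left(52,120 \right)}\right) \left(\left(-5\right) 14 \cdot 35 + 39328\right) = \left(-49185 + 4 \cdot 52 \frac{1}{3 + 52} \left(1 + 3 \cdot 52\right)\right) \left(\left(-5\right) 14 \cdot 35 + 39328\right) = \left(-49185 + 4 \cdot 52 \cdot \frac{1}{55} \left(1 + 156\right)\right) \left(\left(-70\right) 35 + 39328\right) = \left(-49185 + 4 \cdot 52 \cdot \frac{1}{55} \cdot 157\right) \left(-2450 + 39328\right) = \left(-49185 + \frac{32656}{55}\right) 36878 = \left(- \frac{2672519}{55}\right) 36878 = - \frac{98557155682}{55}$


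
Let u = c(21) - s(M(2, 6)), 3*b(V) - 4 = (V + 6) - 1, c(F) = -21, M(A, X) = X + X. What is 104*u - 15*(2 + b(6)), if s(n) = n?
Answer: -3537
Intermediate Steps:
M(A, X) = 2*X
b(V) = 3 + V/3 (b(V) = 4/3 + ((V + 6) - 1)/3 = 4/3 + ((6 + V) - 1)/3 = 4/3 + (5 + V)/3 = 4/3 + (5/3 + V/3) = 3 + V/3)
u = -33 (u = -21 - 2*6 = -21 - 1*12 = -21 - 12 = -33)
104*u - 15*(2 + b(6)) = 104*(-33) - 15*(2 + (3 + (⅓)*6)) = -3432 - 15*(2 + (3 + 2)) = -3432 - 15*(2 + 5) = -3432 - 15*7 = -3432 - 105 = -3537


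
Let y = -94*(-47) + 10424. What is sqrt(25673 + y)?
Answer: sqrt(40515) ≈ 201.28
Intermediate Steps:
y = 14842 (y = 4418 + 10424 = 14842)
sqrt(25673 + y) = sqrt(25673 + 14842) = sqrt(40515)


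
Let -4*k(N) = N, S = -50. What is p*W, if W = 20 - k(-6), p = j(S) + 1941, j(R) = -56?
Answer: 69745/2 ≈ 34873.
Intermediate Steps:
k(N) = -N/4
p = 1885 (p = -56 + 1941 = 1885)
W = 37/2 (W = 20 - (-1)*(-6)/4 = 20 - 1*3/2 = 20 - 3/2 = 37/2 ≈ 18.500)
p*W = 1885*(37/2) = 69745/2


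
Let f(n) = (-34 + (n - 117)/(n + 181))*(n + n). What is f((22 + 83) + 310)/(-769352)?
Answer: 27805/769352 ≈ 0.036141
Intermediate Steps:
f(n) = 2*n*(-34 + (-117 + n)/(181 + n)) (f(n) = (-34 + (-117 + n)/(181 + n))*(2*n) = 2*n*(-34 + (-117 + n)/(181 + n)))
f((22 + 83) + 310)/(-769352) = -2*((22 + 83) + 310)*(6271 + 33*((22 + 83) + 310))/(181 + ((22 + 83) + 310))/(-769352) = -2*(105 + 310)*(6271 + 33*(105 + 310))/(181 + (105 + 310))*(-1/769352) = -2*415*(6271 + 33*415)/(181 + 415)*(-1/769352) = -2*415*(6271 + 13695)/596*(-1/769352) = -2*415*1/596*19966*(-1/769352) = -27805*(-1/769352) = 27805/769352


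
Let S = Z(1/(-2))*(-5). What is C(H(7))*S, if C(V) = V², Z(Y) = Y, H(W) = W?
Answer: 245/2 ≈ 122.50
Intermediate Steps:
S = 5/2 (S = -5/(-2) = -½*(-5) = 5/2 ≈ 2.5000)
C(H(7))*S = 7²*(5/2) = 49*(5/2) = 245/2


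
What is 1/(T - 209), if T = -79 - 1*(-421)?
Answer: 1/133 ≈ 0.0075188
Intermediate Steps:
T = 342 (T = -79 + 421 = 342)
1/(T - 209) = 1/(342 - 209) = 1/133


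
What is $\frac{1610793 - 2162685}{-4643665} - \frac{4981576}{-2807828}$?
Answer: $\frac{6170596981654}{3259653152405} \approx 1.893$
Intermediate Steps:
$\frac{1610793 - 2162685}{-4643665} - \frac{4981576}{-2807828} = \left(-551892\right) \left(- \frac{1}{4643665}\right) - - \frac{1245394}{701957} = \frac{551892}{4643665} + \frac{1245394}{701957} = \frac{6170596981654}{3259653152405}$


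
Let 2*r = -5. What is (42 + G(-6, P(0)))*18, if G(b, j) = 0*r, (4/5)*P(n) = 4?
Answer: 756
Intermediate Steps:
r = -5/2 (r = (1/2)*(-5) = -5/2 ≈ -2.5000)
P(n) = 5 (P(n) = (5/4)*4 = 5)
G(b, j) = 0 (G(b, j) = 0*(-5/2) = 0)
(42 + G(-6, P(0)))*18 = (42 + 0)*18 = 42*18 = 756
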